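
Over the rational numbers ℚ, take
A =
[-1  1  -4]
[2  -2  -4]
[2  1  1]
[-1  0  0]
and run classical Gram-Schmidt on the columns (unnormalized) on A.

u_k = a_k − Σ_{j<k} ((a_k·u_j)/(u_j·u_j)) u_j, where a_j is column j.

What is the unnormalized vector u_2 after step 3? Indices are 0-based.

Step 1: u_0 = a_0 = (-1, 2, 2, -1).
Step 2: u_1 = a_1 − (-3/10)·u_0 = (7/10, -7/5, 8/5, -3/10).
Step 3: u_2 = a_2 − (-1/5)·u_0 − (44/51)·u_1 = (-245/51, -122/51, 1/51, 1/17).

u_2 = (-245/51, -122/51, 1/51, 1/17)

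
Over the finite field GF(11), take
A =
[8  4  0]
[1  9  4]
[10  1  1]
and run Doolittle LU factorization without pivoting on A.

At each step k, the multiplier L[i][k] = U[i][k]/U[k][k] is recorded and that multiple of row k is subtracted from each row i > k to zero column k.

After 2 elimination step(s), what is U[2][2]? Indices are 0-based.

Step 1: pivot at (0,0) is 8.
  row1 ← row1 − (7)·row0  ⇒  L[1][0]=7, U row1=(0, 3, 4)
  row2 ← row2 − (4)·row0  ⇒  L[2][0]=4, U row2=(0, 7, 1)
Step 2: pivot at (1,1) is 3.
  row2 ← row2 − (6)·row1  ⇒  L[2][1]=6, U row2=(0, 0, 10)

U[2][2] = 10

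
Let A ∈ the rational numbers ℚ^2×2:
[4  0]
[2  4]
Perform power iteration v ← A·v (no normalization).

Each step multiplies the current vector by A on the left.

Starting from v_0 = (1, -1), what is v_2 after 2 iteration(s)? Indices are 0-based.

v_2 = (16, 0)

v_0 = (1, -1).
v_1 = A·v_0 = (4, -2).
v_2 = A·v_1 = (16, 0).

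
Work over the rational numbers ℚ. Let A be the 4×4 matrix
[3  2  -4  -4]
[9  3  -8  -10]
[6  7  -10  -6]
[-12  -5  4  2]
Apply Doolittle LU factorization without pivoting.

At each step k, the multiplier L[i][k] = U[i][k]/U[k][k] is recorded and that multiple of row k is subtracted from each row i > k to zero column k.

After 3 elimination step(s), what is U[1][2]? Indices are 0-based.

U[1][2] = 4

Step 1: pivot at (0,0) is 3.
  row1 ← row1 − (3)·row0  ⇒  L[1][0]=3, U row1=(0, -3, 4, 2)
  row2 ← row2 − (2)·row0  ⇒  L[2][0]=2, U row2=(0, 3, -2, 2)
  row3 ← row3 − (-4)·row0  ⇒  L[3][0]=-4, U row3=(0, 3, -12, -14)
Step 2: pivot at (1,1) is -3.
  row2 ← row2 − (-1)·row1  ⇒  L[2][1]=-1, U row2=(0, 0, 2, 4)
  row3 ← row3 − (-1)·row1  ⇒  L[3][1]=-1, U row3=(0, 0, -8, -12)
Step 3: pivot at (2,2) is 2.
  row3 ← row3 − (-4)·row2  ⇒  L[3][2]=-4, U row3=(0, 0, 0, 4)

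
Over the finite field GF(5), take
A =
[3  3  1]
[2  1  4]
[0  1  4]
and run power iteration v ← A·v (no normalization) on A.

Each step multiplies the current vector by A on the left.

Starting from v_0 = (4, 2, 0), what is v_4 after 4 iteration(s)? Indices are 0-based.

v_4 = (4, 3, 2)

v_0 = (4, 2, 0).
v_1 = A·v_0 = (3, 0, 2).
v_2 = A·v_1 = (1, 4, 3).
v_3 = A·v_2 = (3, 3, 1).
v_4 = A·v_3 = (4, 3, 2).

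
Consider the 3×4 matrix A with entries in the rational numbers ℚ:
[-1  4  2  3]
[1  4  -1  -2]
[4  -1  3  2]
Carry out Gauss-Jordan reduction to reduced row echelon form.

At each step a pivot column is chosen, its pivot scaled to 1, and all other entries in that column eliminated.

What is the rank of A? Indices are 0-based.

pivot(0,0)=-1: scale R0 → (1, -4, -2, -3)
  clear (1,0): R1 −= (1)R0 → (0, 8, 1, 1)
  clear (2,0): R2 −= (4)R0 → (0, 15, 11, 14)
pivot(1,1)=8: scale R1 → (0, 1, 1/8, 1/8)
  clear (0,1): R0 −= (-4)R1 → (1, 0, -3/2, -5/2)
  clear (2,1): R2 −= (15)R1 → (0, 0, 73/8, 97/8)
pivot(2,2)=73/8: scale R2 → (0, 0, 1, 97/73)
  clear (0,2): R0 −= (-3/2)R2 → (1, 0, 0, -37/73)
  clear (1,2): R1 −= (1/8)R2 → (0, 1, 0, -3/73)

rank = 3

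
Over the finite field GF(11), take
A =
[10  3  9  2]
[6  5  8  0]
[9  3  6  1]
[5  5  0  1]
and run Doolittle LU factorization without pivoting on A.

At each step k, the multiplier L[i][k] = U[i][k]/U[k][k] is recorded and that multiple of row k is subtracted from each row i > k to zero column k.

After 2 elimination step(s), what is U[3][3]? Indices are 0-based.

U[3][3] = 2

[col 0] pivot 10
  R1 -= 5*R0 → (0, 1, 7, 1)  (L[1][0] := 5)
  R2 -= 2*R0 → (0, 8, 10, 8)  (L[2][0] := 2)
  R3 -= 6*R0 → (0, 9, 1, 0)  (L[3][0] := 6)
[col 1] pivot 1
  R2 -= 8*R1 → (0, 0, 9, 0)  (L[2][1] := 8)
  R3 -= 9*R1 → (0, 0, 4, 2)  (L[3][1] := 9)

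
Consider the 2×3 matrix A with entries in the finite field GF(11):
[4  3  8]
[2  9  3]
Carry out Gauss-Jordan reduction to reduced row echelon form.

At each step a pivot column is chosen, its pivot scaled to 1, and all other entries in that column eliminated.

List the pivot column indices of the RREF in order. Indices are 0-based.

[1] R0 /= 4  ⇒  (1, 9, 2)
     R1 -= 2·R0  ⇒  (0, 2, 10)
[2] R1 /= 2  ⇒  (0, 1, 5)
     R0 -= 9·R1  ⇒  (1, 0, 1)

pivot columns: 0, 1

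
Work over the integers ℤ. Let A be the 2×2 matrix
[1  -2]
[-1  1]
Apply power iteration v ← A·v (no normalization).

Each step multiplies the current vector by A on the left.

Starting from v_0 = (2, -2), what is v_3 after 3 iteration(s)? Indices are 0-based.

v_3 = (34, -24)

v_0 = (2, -2).
v_1 = A·v_0 = (6, -4).
v_2 = A·v_1 = (14, -10).
v_3 = A·v_2 = (34, -24).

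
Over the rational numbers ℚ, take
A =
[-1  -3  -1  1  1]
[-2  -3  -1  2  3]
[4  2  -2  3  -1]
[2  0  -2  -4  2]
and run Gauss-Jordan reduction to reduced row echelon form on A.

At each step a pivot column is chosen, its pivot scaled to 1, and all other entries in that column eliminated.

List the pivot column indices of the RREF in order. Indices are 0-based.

step 1: normalize row 0 (÷-1) = (1, 3, 1, -1, -1)
  row 1: subtract -2×row0 = (0, 3, 1, 0, 1)
  row 2: subtract 4×row0 = (0, -10, -6, 7, 3)
  row 3: subtract 2×row0 = (0, -6, -4, -2, 4)
step 2: normalize row 1 (÷3) = (0, 1, 1/3, 0, 1/3)
  row 0: subtract 3×row1 = (1, 0, 0, -1, -2)
  row 2: subtract -10×row1 = (0, 0, -8/3, 7, 19/3)
  row 3: subtract -6×row1 = (0, 0, -2, -2, 6)
step 3: normalize row 2 (÷-8/3) = (0, 0, 1, -21/8, -19/8)
  row 1: subtract 1/3×row2 = (0, 1, 0, 7/8, 9/8)
  row 3: subtract -2×row2 = (0, 0, 0, -29/4, 5/4)
step 4: normalize row 3 (÷-29/4) = (0, 0, 0, 1, -5/29)
  row 0: subtract -1×row3 = (1, 0, 0, 0, -63/29)
  row 1: subtract 7/8×row3 = (0, 1, 0, 0, 37/29)
  row 2: subtract -21/8×row3 = (0, 0, 1, 0, -82/29)

pivot columns: 0, 1, 2, 3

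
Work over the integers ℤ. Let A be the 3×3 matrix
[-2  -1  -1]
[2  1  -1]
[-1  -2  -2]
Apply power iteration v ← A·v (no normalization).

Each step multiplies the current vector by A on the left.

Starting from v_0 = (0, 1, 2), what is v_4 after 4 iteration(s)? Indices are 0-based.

v_0 = (0, 1, 2).
v_1 = A·v_0 = (-3, -1, -6).
v_2 = A·v_1 = (13, -1, 17).
v_3 = A·v_2 = (-42, 8, -45).
v_4 = A·v_3 = (121, -31, 116).

v_4 = (121, -31, 116)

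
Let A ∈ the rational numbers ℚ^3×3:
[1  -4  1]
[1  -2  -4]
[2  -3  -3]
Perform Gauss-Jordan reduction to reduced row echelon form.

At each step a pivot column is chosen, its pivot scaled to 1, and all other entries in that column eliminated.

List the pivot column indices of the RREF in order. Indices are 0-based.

pivot(0,0)=1: scale R0 → (1, -4, 1)
  clear (1,0): R1 −= (1)R0 → (0, 2, -5)
  clear (2,0): R2 −= (2)R0 → (0, 5, -5)
pivot(1,1)=2: scale R1 → (0, 1, -5/2)
  clear (0,1): R0 −= (-4)R1 → (1, 0, -9)
  clear (2,1): R2 −= (5)R1 → (0, 0, 15/2)
pivot(2,2)=15/2: scale R2 → (0, 0, 1)
  clear (0,2): R0 −= (-9)R2 → (1, 0, 0)
  clear (1,2): R1 −= (-5/2)R2 → (0, 1, 0)

pivot columns: 0, 1, 2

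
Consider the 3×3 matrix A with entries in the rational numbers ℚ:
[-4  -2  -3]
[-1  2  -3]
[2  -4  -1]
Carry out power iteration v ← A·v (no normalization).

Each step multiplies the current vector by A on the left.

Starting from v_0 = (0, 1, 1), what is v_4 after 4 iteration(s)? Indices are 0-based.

v_4 = (711, 176, -373)

v_0 = (0, 1, 1).
v_1 = A·v_0 = (-5, -1, -5).
v_2 = A·v_1 = (37, 18, -1).
v_3 = A·v_2 = (-181, 2, 3).
v_4 = A·v_3 = (711, 176, -373).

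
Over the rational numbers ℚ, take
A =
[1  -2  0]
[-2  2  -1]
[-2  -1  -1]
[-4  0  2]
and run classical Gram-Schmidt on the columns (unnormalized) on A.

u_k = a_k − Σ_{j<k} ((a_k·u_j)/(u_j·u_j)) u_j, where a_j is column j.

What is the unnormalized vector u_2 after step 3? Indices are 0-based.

Step 1: u_0 = a_0 = (1, -2, -2, -4).
Step 2: u_1 = a_1 − (-4/25)·u_0 = (-46/25, 42/25, -33/25, -16/25).
Step 3: u_2 = a_2 − (-4/25)·u_0 − (-41/209)·u_1 = (-42/209, -207/209, -30/19, 258/209).

u_2 = (-42/209, -207/209, -30/19, 258/209)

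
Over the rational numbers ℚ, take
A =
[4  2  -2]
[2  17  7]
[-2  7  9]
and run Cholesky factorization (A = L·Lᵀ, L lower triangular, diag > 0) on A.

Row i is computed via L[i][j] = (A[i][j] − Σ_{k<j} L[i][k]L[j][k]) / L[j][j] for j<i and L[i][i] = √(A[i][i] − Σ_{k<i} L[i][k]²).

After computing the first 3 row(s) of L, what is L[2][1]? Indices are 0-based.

Step 1: L[0][0] = √(4) = 2.
  L[1][0] = (2) / L[0][0] = 1.
Step 2: L[1][1] = √(16) = 4.
  L[2][0] = (-2) / L[0][0] = -1.
  L[2][1] = (8) / L[1][1] = 2.
Step 3: L[2][2] = √(4) = 2.

L[2][1] = 2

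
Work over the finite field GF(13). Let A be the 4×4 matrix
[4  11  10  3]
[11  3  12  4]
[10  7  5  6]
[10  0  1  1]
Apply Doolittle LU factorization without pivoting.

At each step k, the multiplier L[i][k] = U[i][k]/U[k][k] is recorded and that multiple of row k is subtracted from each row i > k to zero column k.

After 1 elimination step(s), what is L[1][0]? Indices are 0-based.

Step 1: pivot at (0,0) is 4.
  row1 ← row1 − (6)·row0  ⇒  L[1][0]=6, U row1=(0, 2, 4, 12)
  row2 ← row2 − (9)·row0  ⇒  L[2][0]=9, U row2=(0, 12, 6, 5)
  row3 ← row3 − (9)·row0  ⇒  L[3][0]=9, U row3=(0, 5, 2, 0)

L[1][0] = 6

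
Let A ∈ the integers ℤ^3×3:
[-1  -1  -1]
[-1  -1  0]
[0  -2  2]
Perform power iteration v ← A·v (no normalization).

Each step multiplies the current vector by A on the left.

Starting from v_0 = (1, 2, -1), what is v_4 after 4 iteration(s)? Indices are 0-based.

v_4 = (48, 26, -12)

v_0 = (1, 2, -1).
v_1 = A·v_0 = (-2, -3, -6).
v_2 = A·v_1 = (11, 5, -6).
v_3 = A·v_2 = (-10, -16, -22).
v_4 = A·v_3 = (48, 26, -12).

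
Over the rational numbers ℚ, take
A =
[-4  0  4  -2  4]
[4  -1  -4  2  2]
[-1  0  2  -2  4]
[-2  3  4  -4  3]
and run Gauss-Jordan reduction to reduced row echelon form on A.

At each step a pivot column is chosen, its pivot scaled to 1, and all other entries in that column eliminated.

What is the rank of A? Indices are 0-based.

step 1: normalize row 0 (÷-4) = (1, 0, -1, 1/2, -1)
  row 1: subtract 4×row0 = (0, -1, 0, 0, 6)
  row 2: subtract -1×row0 = (0, 0, 1, -3/2, 3)
  row 3: subtract -2×row0 = (0, 3, 2, -3, 1)
step 2: normalize row 1 (÷-1) = (0, 1, 0, 0, -6)
  row 3: subtract 3×row1 = (0, 0, 2, -3, 19)
step 3: normalize row 2 (÷1) = (0, 0, 1, -3/2, 3)
  row 0: subtract -1×row2 = (1, 0, 0, -1, 2)
  row 3: subtract 2×row2 = (0, 0, 0, 0, 13)
skip col 3 (zero from row 3)
step 4: normalize row 3 (÷13) = (0, 0, 0, 0, 1)
  row 0: subtract 2×row3 = (1, 0, 0, -1, 0)
  row 1: subtract -6×row3 = (0, 1, 0, 0, 0)
  row 2: subtract 3×row3 = (0, 0, 1, -3/2, 0)

rank = 4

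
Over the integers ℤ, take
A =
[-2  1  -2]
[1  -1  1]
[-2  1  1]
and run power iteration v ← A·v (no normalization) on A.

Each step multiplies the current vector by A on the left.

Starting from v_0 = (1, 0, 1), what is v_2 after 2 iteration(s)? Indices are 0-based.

v_0 = (1, 0, 1).
v_1 = A·v_0 = (-4, 2, -1).
v_2 = A·v_1 = (12, -7, 9).

v_2 = (12, -7, 9)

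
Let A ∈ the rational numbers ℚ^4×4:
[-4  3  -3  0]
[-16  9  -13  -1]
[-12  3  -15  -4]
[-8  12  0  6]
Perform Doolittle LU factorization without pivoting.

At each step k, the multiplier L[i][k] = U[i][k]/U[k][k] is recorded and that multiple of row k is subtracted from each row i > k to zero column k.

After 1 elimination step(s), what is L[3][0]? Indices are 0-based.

k=0: U[0][0]=-4
  eliminate (1,0): mult=4, new row 1: (0, -3, -1, -1); set L[1][0]=4
  eliminate (2,0): mult=3, new row 2: (0, -6, -6, -4); set L[2][0]=3
  eliminate (3,0): mult=2, new row 3: (0, 6, 6, 6); set L[3][0]=2

L[3][0] = 2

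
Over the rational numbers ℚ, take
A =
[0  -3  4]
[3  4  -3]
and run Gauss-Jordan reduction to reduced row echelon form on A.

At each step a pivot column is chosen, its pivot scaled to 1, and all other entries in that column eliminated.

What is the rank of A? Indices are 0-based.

step 1: exchange rows 0,1
step 1: normalize row 0 (÷3) = (1, 4/3, -1)
step 2: normalize row 1 (÷-3) = (0, 1, -4/3)
  row 0: subtract 4/3×row1 = (1, 0, 7/9)

rank = 2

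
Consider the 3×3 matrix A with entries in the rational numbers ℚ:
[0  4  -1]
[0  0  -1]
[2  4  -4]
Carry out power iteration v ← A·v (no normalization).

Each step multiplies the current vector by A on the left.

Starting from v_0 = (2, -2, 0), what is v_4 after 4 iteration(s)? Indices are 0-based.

v_4 = (-24, -24, -64)

v_0 = (2, -2, 0).
v_1 = A·v_0 = (-8, 0, -4).
v_2 = A·v_1 = (4, 4, 0).
v_3 = A·v_2 = (16, 0, 24).
v_4 = A·v_3 = (-24, -24, -64).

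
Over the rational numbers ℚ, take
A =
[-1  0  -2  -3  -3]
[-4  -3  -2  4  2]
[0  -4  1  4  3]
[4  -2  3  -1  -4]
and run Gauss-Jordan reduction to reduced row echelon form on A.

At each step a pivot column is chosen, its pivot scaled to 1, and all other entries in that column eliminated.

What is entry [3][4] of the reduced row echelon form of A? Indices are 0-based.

M[3][4] = 109/29

pivot(0,0)=-1: scale R0 → (1, 0, 2, 3, 3)
  clear (1,0): R1 −= (-4)R0 → (0, -3, 6, 16, 14)
  clear (3,0): R3 −= (4)R0 → (0, -2, -5, -13, -16)
pivot(1,1)=-3: scale R1 → (0, 1, -2, -16/3, -14/3)
  clear (2,1): R2 −= (-4)R1 → (0, 0, -7, -52/3, -47/3)
  clear (3,1): R3 −= (-2)R1 → (0, 0, -9, -71/3, -76/3)
pivot(2,2)=-7: scale R2 → (0, 0, 1, 52/21, 47/21)
  clear (0,2): R0 −= (2)R2 → (1, 0, 0, -41/21, -31/21)
  clear (1,2): R1 −= (-2)R2 → (0, 1, 0, -8/21, -4/21)
  clear (3,2): R3 −= (-9)R2 → (0, 0, 0, -29/21, -109/21)
pivot(3,3)=-29/21: scale R3 → (0, 0, 0, 1, 109/29)
  clear (0,3): R0 −= (-41/21)R3 → (1, 0, 0, 0, 170/29)
  clear (1,3): R1 −= (-8/21)R3 → (0, 1, 0, 0, 36/29)
  clear (2,3): R2 −= (52/21)R3 → (0, 0, 1, 0, -205/29)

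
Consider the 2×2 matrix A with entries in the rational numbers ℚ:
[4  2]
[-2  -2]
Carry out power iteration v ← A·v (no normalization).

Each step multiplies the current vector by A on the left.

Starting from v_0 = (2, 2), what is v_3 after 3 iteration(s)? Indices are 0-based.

v_0 = (2, 2).
v_1 = A·v_0 = (12, -8).
v_2 = A·v_1 = (32, -8).
v_3 = A·v_2 = (112, -48).

v_3 = (112, -48)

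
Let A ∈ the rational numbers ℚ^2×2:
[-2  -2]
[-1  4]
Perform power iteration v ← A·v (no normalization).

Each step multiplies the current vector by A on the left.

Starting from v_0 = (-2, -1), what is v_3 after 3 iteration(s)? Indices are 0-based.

v_3 = (44, -48)

v_0 = (-2, -1).
v_1 = A·v_0 = (6, -2).
v_2 = A·v_1 = (-8, -14).
v_3 = A·v_2 = (44, -48).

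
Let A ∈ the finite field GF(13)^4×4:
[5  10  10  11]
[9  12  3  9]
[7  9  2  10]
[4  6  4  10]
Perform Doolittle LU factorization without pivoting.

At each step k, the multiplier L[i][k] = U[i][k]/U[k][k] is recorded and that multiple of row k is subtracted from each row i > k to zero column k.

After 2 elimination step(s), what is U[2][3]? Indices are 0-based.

Step 1: pivot at (0,0) is 5.
  row1 ← row1 − (7)·row0  ⇒  L[1][0]=7, U row1=(0, 7, 11, 10)
  row2 ← row2 − (4)·row0  ⇒  L[2][0]=4, U row2=(0, 8, 1, 5)
  row3 ← row3 − (6)·row0  ⇒  L[3][0]=6, U row3=(0, 11, 9, 9)
Step 2: pivot at (1,1) is 7.
  row2 ← row2 − (3)·row1  ⇒  L[2][1]=3, U row2=(0, 0, 7, 1)
  row3 ← row3 − (9)·row1  ⇒  L[3][1]=9, U row3=(0, 0, 1, 10)

U[2][3] = 1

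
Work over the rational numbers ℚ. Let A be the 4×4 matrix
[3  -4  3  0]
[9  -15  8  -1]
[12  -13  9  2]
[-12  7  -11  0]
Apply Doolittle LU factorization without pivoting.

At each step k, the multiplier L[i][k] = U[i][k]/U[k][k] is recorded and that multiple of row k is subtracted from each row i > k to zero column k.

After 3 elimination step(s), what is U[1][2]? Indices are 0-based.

[col 0] pivot 3
  R1 -= 3*R0 → (0, -3, -1, -1)  (L[1][0] := 3)
  R2 -= 4*R0 → (0, 3, -3, 2)  (L[2][0] := 4)
  R3 -= -4*R0 → (0, -9, 1, 0)  (L[3][0] := -4)
[col 1] pivot -3
  R2 -= -1*R1 → (0, 0, -4, 1)  (L[2][1] := -1)
  R3 -= 3*R1 → (0, 0, 4, 3)  (L[3][1] := 3)
[col 2] pivot -4
  R3 -= -1*R2 → (0, 0, 0, 4)  (L[3][2] := -1)

U[1][2] = -1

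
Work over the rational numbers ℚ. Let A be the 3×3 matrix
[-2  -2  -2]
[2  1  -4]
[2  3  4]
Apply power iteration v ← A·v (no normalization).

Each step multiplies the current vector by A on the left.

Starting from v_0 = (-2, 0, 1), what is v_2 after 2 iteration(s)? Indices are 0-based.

v_2 = (12, -4, -20)

v_0 = (-2, 0, 1).
v_1 = A·v_0 = (2, -8, 0).
v_2 = A·v_1 = (12, -4, -20).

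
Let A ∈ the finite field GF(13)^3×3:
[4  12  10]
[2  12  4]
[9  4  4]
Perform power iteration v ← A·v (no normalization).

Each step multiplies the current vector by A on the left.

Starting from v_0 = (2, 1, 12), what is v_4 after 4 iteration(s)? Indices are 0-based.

v_4 = (5, 3, 3)

v_0 = (2, 1, 12).
v_1 = A·v_0 = (10, 12, 5).
v_2 = A·v_1 = (0, 2, 2).
v_3 = A·v_2 = (5, 6, 3).
v_4 = A·v_3 = (5, 3, 3).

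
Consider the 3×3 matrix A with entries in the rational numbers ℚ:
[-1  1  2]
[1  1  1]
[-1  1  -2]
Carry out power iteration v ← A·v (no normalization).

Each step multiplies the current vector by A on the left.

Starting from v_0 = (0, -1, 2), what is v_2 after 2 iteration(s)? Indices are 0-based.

v_0 = (0, -1, 2).
v_1 = A·v_0 = (3, 1, -5).
v_2 = A·v_1 = (-12, -1, 8).

v_2 = (-12, -1, 8)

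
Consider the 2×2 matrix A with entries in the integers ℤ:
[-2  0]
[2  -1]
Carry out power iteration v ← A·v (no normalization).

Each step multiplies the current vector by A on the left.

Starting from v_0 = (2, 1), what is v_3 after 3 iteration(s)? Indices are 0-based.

v_0 = (2, 1).
v_1 = A·v_0 = (-4, 3).
v_2 = A·v_1 = (8, -11).
v_3 = A·v_2 = (-16, 27).

v_3 = (-16, 27)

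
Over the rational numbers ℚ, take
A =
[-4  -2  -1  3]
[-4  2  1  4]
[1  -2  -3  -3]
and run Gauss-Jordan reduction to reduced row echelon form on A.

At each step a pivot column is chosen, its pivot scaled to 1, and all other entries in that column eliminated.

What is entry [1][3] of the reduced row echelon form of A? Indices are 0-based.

M[1][3] = -5/32

[1] R0 /= -4  ⇒  (1, 1/2, 1/4, -3/4)
     R1 -= -4·R0  ⇒  (0, 4, 2, 1)
     R2 -= 1·R0  ⇒  (0, -5/2, -13/4, -9/4)
[2] R1 /= 4  ⇒  (0, 1, 1/2, 1/4)
     R0 -= 1/2·R1  ⇒  (1, 0, 0, -7/8)
     R2 -= -5/2·R1  ⇒  (0, 0, -2, -13/8)
[3] R2 /= -2  ⇒  (0, 0, 1, 13/16)
     R1 -= 1/2·R2  ⇒  (0, 1, 0, -5/32)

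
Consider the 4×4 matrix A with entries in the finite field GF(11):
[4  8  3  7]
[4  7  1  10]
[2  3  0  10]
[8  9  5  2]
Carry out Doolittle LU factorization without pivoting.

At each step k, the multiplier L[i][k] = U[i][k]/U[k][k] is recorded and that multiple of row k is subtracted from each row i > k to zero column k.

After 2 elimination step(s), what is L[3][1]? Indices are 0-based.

[col 0] pivot 4
  R1 -= 1*R0 → (0, 10, 9, 3)  (L[1][0] := 1)
  R2 -= 6*R0 → (0, 10, 4, 1)  (L[2][0] := 6)
  R3 -= 2*R0 → (0, 4, 10, 10)  (L[3][0] := 2)
[col 1] pivot 10
  R2 -= 1*R1 → (0, 0, 6, 9)  (L[2][1] := 1)
  R3 -= 7*R1 → (0, 0, 2, 0)  (L[3][1] := 7)

L[3][1] = 7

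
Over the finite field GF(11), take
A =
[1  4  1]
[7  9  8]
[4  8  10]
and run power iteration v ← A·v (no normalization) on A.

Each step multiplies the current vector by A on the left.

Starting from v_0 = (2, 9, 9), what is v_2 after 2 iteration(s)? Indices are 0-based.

v_2 = (5, 2, 1)

v_0 = (2, 9, 9).
v_1 = A·v_0 = (3, 2, 5).
v_2 = A·v_1 = (5, 2, 1).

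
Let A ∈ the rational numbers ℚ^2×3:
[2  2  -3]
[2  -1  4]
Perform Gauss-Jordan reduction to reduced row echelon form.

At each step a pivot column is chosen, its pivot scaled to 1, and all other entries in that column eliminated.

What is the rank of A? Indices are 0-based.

[1] R0 /= 2  ⇒  (1, 1, -3/2)
     R1 -= 2·R0  ⇒  (0, -3, 7)
[2] R1 /= -3  ⇒  (0, 1, -7/3)
     R0 -= 1·R1  ⇒  (1, 0, 5/6)

rank = 2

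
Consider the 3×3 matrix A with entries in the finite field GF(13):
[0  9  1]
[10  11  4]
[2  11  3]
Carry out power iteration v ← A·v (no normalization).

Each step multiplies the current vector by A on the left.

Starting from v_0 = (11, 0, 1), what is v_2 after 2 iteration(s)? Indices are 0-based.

v_2 = (11, 12, 5)

v_0 = (11, 0, 1).
v_1 = A·v_0 = (1, 10, 12).
v_2 = A·v_1 = (11, 12, 5).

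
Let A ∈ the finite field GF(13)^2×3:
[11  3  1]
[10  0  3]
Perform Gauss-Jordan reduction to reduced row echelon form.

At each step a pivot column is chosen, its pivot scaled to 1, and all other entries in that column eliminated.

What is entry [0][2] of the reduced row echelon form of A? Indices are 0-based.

step 1: normalize row 0 (÷11) = (1, 5, 6)
  row 1: subtract 10×row0 = (0, 2, 8)
step 2: normalize row 1 (÷2) = (0, 1, 4)
  row 0: subtract 5×row1 = (1, 0, 12)

M[0][2] = 12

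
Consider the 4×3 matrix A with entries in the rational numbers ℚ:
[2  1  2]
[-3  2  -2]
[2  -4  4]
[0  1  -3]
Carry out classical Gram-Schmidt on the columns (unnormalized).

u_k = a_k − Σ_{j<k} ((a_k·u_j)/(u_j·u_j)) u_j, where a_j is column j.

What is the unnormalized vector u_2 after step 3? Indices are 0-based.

u_2 = (313/230, 127/115, 34/115, -549/230)

Step 1: u_0 = a_0 = (2, -3, 2, 0).
Step 2: u_1 = a_1 − (-12/17)·u_0 = (41/17, -2/17, -44/17, 1).
Step 3: u_2 = a_2 − (18/17)·u_0 − (-141/230)·u_1 = (313/230, 127/115, 34/115, -549/230).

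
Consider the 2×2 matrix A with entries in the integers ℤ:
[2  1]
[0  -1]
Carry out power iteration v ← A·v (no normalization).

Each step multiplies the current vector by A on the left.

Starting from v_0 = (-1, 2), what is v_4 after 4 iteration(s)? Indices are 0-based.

v_0 = (-1, 2).
v_1 = A·v_0 = (0, -2).
v_2 = A·v_1 = (-2, 2).
v_3 = A·v_2 = (-2, -2).
v_4 = A·v_3 = (-6, 2).

v_4 = (-6, 2)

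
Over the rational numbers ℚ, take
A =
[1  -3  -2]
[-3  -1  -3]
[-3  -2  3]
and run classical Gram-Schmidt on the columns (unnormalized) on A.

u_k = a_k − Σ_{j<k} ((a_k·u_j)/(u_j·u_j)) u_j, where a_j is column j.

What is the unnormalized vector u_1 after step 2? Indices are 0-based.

u_1 = (-63/19, -1/19, -20/19)

Step 1: u_0 = a_0 = (1, -3, -3).
Step 2: u_1 = a_1 − (6/19)·u_0 = (-63/19, -1/19, -20/19).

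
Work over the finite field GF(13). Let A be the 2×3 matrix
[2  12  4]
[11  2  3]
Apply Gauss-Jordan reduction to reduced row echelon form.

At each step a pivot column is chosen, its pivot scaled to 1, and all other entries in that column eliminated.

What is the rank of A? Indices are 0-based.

[1] R0 /= 2  ⇒  (1, 6, 2)
     R1 -= 11·R0  ⇒  (0, 1, 7)
[2] R1 /= 1  ⇒  (0, 1, 7)
     R0 -= 6·R1  ⇒  (1, 0, 12)

rank = 2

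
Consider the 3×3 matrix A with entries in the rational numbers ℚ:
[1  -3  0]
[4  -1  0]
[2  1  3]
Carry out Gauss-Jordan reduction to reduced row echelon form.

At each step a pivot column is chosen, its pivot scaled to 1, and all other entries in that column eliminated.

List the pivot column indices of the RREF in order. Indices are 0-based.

step 1: normalize row 0 (÷1) = (1, -3, 0)
  row 1: subtract 4×row0 = (0, 11, 0)
  row 2: subtract 2×row0 = (0, 7, 3)
step 2: normalize row 1 (÷11) = (0, 1, 0)
  row 0: subtract -3×row1 = (1, 0, 0)
  row 2: subtract 7×row1 = (0, 0, 3)
step 3: normalize row 2 (÷3) = (0, 0, 1)

pivot columns: 0, 1, 2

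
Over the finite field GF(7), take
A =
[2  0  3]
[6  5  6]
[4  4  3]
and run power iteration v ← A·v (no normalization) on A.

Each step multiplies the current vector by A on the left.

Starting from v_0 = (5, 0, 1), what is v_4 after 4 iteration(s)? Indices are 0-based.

v_0 = (5, 0, 1).
v_1 = A·v_0 = (6, 1, 2).
v_2 = A·v_1 = (4, 4, 6).
v_3 = A·v_2 = (5, 3, 1).
v_4 = A·v_3 = (6, 2, 0).

v_4 = (6, 2, 0)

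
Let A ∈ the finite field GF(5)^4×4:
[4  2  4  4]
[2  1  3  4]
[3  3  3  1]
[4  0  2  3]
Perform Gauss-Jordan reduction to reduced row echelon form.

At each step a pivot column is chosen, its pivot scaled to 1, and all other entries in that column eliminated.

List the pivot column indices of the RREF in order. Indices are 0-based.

pivot columns: 0, 1, 2, 3

[1] R0 /= 4  ⇒  (1, 3, 1, 1)
     R1 -= 2·R0  ⇒  (0, 0, 1, 2)
     R2 -= 3·R0  ⇒  (0, 4, 0, 3)
     R3 -= 4·R0  ⇒  (0, 3, 3, 4)
[2] R1 <-> R2
[2] R1 /= 4  ⇒  (0, 1, 0, 2)
     R0 -= 3·R1  ⇒  (1, 0, 1, 0)
     R3 -= 3·R1  ⇒  (0, 0, 3, 3)
[3] R2 /= 1  ⇒  (0, 0, 1, 2)
     R0 -= 1·R2  ⇒  (1, 0, 0, 3)
     R3 -= 3·R2  ⇒  (0, 0, 0, 2)
[4] R3 /= 2  ⇒  (0, 0, 0, 1)
     R0 -= 3·R3  ⇒  (1, 0, 0, 0)
     R1 -= 2·R3  ⇒  (0, 1, 0, 0)
     R2 -= 2·R3  ⇒  (0, 0, 1, 0)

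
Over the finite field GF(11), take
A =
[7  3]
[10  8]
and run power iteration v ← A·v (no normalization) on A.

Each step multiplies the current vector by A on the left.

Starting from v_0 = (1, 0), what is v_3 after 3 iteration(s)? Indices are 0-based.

v_3 = (2, 10)

v_0 = (1, 0).
v_1 = A·v_0 = (7, 10).
v_2 = A·v_1 = (2, 7).
v_3 = A·v_2 = (2, 10).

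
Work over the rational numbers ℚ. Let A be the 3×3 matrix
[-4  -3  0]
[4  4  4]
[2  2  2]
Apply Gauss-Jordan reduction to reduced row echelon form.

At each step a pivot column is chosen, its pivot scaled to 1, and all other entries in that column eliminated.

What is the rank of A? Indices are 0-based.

[1] R0 /= -4  ⇒  (1, 3/4, 0)
     R1 -= 4·R0  ⇒  (0, 1, 4)
     R2 -= 2·R0  ⇒  (0, 1/2, 2)
[2] R1 /= 1  ⇒  (0, 1, 4)
     R0 -= 3/4·R1  ⇒  (1, 0, -3)
     R2 -= 1/2·R1  ⇒  (0, 0, 0)
column 2 empty below row 2

rank = 2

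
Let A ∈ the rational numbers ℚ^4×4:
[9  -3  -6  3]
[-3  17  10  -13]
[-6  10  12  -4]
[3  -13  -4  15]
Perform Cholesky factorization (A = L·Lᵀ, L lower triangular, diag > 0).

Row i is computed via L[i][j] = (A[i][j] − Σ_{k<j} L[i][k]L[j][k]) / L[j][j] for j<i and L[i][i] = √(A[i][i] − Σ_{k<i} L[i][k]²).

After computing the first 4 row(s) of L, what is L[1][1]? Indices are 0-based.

L[1][1] = 4

Step 1: L[0][0] = √(9) = 3.
  L[1][0] = (-3) / L[0][0] = -1.
Step 2: L[1][1] = √(16) = 4.
  L[2][0] = (-6) / L[0][0] = -2.
  L[2][1] = (8) / L[1][1] = 2.
Step 3: L[2][2] = √(4) = 2.
  L[3][0] = (3) / L[0][0] = 1.
  L[3][1] = (-12) / L[1][1] = -3.
  L[3][2] = (4) / L[2][2] = 2.
Step 4: L[3][3] = √(1) = 1.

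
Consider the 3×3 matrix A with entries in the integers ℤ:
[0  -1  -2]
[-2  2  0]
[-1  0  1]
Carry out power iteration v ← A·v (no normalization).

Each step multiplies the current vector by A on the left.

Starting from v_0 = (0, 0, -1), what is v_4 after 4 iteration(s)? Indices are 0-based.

v_0 = (0, 0, -1).
v_1 = A·v_0 = (2, 0, -1).
v_2 = A·v_1 = (2, -4, -3).
v_3 = A·v_2 = (10, -12, -5).
v_4 = A·v_3 = (22, -44, -15).

v_4 = (22, -44, -15)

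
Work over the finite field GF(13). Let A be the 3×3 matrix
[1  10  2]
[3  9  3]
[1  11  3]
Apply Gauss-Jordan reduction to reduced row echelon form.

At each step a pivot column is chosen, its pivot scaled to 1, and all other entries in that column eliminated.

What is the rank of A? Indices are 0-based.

[1] R0 /= 1  ⇒  (1, 10, 2)
     R1 -= 3·R0  ⇒  (0, 5, 10)
     R2 -= 1·R0  ⇒  (0, 1, 1)
[2] R1 /= 5  ⇒  (0, 1, 2)
     R0 -= 10·R1  ⇒  (1, 0, 8)
     R2 -= 1·R1  ⇒  (0, 0, 12)
[3] R2 /= 12  ⇒  (0, 0, 1)
     R0 -= 8·R2  ⇒  (1, 0, 0)
     R1 -= 2·R2  ⇒  (0, 1, 0)

rank = 3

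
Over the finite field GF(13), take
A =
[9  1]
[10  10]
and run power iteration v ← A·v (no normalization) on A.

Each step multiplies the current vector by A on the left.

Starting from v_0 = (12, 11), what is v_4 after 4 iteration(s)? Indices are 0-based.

v_4 = (10, 5)

v_0 = (12, 11).
v_1 = A·v_0 = (2, 9).
v_2 = A·v_1 = (1, 6).
v_3 = A·v_2 = (2, 5).
v_4 = A·v_3 = (10, 5).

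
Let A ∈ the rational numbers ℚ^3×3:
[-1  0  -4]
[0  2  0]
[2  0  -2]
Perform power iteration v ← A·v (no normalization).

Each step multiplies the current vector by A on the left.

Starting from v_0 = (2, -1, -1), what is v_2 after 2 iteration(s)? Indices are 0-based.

v_0 = (2, -1, -1).
v_1 = A·v_0 = (2, -2, 6).
v_2 = A·v_1 = (-26, -4, -8).

v_2 = (-26, -4, -8)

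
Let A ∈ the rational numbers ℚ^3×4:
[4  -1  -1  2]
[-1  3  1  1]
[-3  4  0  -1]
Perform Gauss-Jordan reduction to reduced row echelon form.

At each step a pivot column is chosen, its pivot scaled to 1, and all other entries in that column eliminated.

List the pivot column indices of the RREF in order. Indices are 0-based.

pivot columns: 0, 1, 2

pivot(0,0)=4: scale R0 → (1, -1/4, -1/4, 1/2)
  clear (1,0): R1 −= (-1)R0 → (0, 11/4, 3/4, 3/2)
  clear (2,0): R2 −= (-3)R0 → (0, 13/4, -3/4, 1/2)
pivot(1,1)=11/4: scale R1 → (0, 1, 3/11, 6/11)
  clear (0,1): R0 −= (-1/4)R1 → (1, 0, -2/11, 7/11)
  clear (2,1): R2 −= (13/4)R1 → (0, 0, -18/11, -14/11)
pivot(2,2)=-18/11: scale R2 → (0, 0, 1, 7/9)
  clear (0,2): R0 −= (-2/11)R2 → (1, 0, 0, 7/9)
  clear (1,2): R1 −= (3/11)R2 → (0, 1, 0, 1/3)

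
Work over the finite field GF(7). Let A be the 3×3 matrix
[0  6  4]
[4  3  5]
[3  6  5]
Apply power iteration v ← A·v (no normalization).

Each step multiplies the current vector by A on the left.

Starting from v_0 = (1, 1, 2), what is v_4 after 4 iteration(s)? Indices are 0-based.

v_4 = (4, 4, 6)

v_0 = (1, 1, 2).
v_1 = A·v_0 = (0, 3, 5).
v_2 = A·v_1 = (3, 6, 1).
v_3 = A·v_2 = (5, 0, 1).
v_4 = A·v_3 = (4, 4, 6).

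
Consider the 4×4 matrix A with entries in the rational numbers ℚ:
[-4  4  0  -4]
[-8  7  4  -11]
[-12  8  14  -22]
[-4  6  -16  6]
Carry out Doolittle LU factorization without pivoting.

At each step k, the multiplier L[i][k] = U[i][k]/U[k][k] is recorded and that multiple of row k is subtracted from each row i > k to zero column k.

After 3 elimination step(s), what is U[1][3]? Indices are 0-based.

U[1][3] = -3

Step 1: pivot at (0,0) is -4.
  row1 ← row1 − (2)·row0  ⇒  L[1][0]=2, U row1=(0, -1, 4, -3)
  row2 ← row2 − (3)·row0  ⇒  L[2][0]=3, U row2=(0, -4, 14, -10)
  row3 ← row3 − (1)·row0  ⇒  L[3][0]=1, U row3=(0, 2, -16, 10)
Step 2: pivot at (1,1) is -1.
  row2 ← row2 − (4)·row1  ⇒  L[2][1]=4, U row2=(0, 0, -2, 2)
  row3 ← row3 − (-2)·row1  ⇒  L[3][1]=-2, U row3=(0, 0, -8, 4)
Step 3: pivot at (2,2) is -2.
  row3 ← row3 − (4)·row2  ⇒  L[3][2]=4, U row3=(0, 0, 0, -4)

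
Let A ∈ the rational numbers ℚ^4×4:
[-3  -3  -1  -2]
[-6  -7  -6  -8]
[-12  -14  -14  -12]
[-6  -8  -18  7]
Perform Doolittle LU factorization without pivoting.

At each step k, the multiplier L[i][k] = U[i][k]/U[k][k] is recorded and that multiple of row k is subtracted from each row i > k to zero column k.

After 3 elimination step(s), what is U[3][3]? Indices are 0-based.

k=0: U[0][0]=-3
  eliminate (1,0): mult=2, new row 1: (0, -1, -4, -4); set L[1][0]=2
  eliminate (2,0): mult=4, new row 2: (0, -2, -10, -4); set L[2][0]=4
  eliminate (3,0): mult=2, new row 3: (0, -2, -16, 11); set L[3][0]=2
k=1: U[1][1]=-1
  eliminate (2,1): mult=2, new row 2: (0, 0, -2, 4); set L[2][1]=2
  eliminate (3,1): mult=2, new row 3: (0, 0, -8, 19); set L[3][1]=2
k=2: U[2][2]=-2
  eliminate (3,2): mult=4, new row 3: (0, 0, 0, 3); set L[3][2]=4

U[3][3] = 3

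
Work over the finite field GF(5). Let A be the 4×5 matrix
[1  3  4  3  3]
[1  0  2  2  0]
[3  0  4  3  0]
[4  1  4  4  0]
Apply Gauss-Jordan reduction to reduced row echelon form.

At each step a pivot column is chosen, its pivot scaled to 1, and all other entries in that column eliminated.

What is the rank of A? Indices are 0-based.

rank = 4

step 1: normalize row 0 (÷1) = (1, 3, 4, 3, 3)
  row 1: subtract 1×row0 = (0, 2, 3, 4, 2)
  row 2: subtract 3×row0 = (0, 1, 2, 4, 1)
  row 3: subtract 4×row0 = (0, 4, 3, 2, 3)
step 2: normalize row 1 (÷2) = (0, 1, 4, 2, 1)
  row 0: subtract 3×row1 = (1, 0, 2, 2, 0)
  row 2: subtract 1×row1 = (0, 0, 3, 2, 0)
  row 3: subtract 4×row1 = (0, 0, 2, 4, 4)
step 3: normalize row 2 (÷3) = (0, 0, 1, 4, 0)
  row 0: subtract 2×row2 = (1, 0, 0, 4, 0)
  row 1: subtract 4×row2 = (0, 1, 0, 1, 1)
  row 3: subtract 2×row2 = (0, 0, 0, 1, 4)
step 4: normalize row 3 (÷1) = (0, 0, 0, 1, 4)
  row 0: subtract 4×row3 = (1, 0, 0, 0, 4)
  row 1: subtract 1×row3 = (0, 1, 0, 0, 2)
  row 2: subtract 4×row3 = (0, 0, 1, 0, 4)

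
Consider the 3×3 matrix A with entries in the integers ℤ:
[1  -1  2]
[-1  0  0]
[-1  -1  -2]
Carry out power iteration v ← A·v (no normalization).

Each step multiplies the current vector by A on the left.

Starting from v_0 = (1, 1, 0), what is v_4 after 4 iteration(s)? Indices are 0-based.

v_0 = (1, 1, 0).
v_1 = A·v_0 = (0, -1, -2).
v_2 = A·v_1 = (-3, 0, 5).
v_3 = A·v_2 = (7, 3, -7).
v_4 = A·v_3 = (-10, -7, 4).

v_4 = (-10, -7, 4)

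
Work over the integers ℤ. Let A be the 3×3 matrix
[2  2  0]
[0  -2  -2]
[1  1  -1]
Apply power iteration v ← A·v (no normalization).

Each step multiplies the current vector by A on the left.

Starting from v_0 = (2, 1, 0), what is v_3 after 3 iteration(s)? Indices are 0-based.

v_0 = (2, 1, 0).
v_1 = A·v_0 = (6, -2, 3).
v_2 = A·v_1 = (8, -2, 1).
v_3 = A·v_2 = (12, 2, 5).

v_3 = (12, 2, 5)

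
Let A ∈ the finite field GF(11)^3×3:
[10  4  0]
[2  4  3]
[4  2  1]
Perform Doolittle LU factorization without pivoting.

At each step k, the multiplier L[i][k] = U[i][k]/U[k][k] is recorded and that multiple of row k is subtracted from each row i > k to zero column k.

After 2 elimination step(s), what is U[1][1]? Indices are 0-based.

Step 1: pivot at (0,0) is 10.
  row1 ← row1 − (9)·row0  ⇒  L[1][0]=9, U row1=(0, 1, 3)
  row2 ← row2 − (7)·row0  ⇒  L[2][0]=7, U row2=(0, 7, 1)
Step 2: pivot at (1,1) is 1.
  row2 ← row2 − (7)·row1  ⇒  L[2][1]=7, U row2=(0, 0, 2)

U[1][1] = 1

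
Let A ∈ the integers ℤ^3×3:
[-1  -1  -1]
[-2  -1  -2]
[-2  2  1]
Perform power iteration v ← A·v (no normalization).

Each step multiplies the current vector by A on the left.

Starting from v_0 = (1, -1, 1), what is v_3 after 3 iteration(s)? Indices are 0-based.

v_0 = (1, -1, 1).
v_1 = A·v_0 = (-1, -3, -3).
v_2 = A·v_1 = (7, 11, -7).
v_3 = A·v_2 = (-11, -11, 1).

v_3 = (-11, -11, 1)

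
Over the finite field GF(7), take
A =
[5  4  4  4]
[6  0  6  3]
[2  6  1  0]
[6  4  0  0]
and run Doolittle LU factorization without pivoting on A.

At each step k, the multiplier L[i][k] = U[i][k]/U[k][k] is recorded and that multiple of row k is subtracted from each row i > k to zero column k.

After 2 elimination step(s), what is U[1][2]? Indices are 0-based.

Step 1: pivot at (0,0) is 5.
  row1 ← row1 − (4)·row0  ⇒  L[1][0]=4, U row1=(0, 5, 4, 1)
  row2 ← row2 − (6)·row0  ⇒  L[2][0]=6, U row2=(0, 3, 5, 4)
  row3 ← row3 − (4)·row0  ⇒  L[3][0]=4, U row3=(0, 2, 5, 5)
Step 2: pivot at (1,1) is 5.
  row2 ← row2 − (2)·row1  ⇒  L[2][1]=2, U row2=(0, 0, 4, 2)
  row3 ← row3 − (6)·row1  ⇒  L[3][1]=6, U row3=(0, 0, 2, 6)

U[1][2] = 4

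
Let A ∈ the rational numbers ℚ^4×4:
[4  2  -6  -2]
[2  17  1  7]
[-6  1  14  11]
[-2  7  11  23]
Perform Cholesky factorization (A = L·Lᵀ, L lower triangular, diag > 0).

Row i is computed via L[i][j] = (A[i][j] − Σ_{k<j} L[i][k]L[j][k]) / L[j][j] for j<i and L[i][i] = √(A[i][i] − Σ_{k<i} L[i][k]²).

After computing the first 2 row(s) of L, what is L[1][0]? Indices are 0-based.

L[1][0] = 1

Step 1: L[0][0] = √(4) = 2.
  L[1][0] = (2) / L[0][0] = 1.
Step 2: L[1][1] = √(16) = 4.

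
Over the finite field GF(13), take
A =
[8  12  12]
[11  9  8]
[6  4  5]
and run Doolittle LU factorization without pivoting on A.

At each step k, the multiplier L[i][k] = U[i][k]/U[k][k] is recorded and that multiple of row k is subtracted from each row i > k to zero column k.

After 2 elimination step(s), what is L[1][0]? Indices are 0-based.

L[1][0] = 3

Step 1: pivot at (0,0) is 8.
  row1 ← row1 − (3)·row0  ⇒  L[1][0]=3, U row1=(0, 12, 11)
  row2 ← row2 − (4)·row0  ⇒  L[2][0]=4, U row2=(0, 8, 9)
Step 2: pivot at (1,1) is 12.
  row2 ← row2 − (5)·row1  ⇒  L[2][1]=5, U row2=(0, 0, 6)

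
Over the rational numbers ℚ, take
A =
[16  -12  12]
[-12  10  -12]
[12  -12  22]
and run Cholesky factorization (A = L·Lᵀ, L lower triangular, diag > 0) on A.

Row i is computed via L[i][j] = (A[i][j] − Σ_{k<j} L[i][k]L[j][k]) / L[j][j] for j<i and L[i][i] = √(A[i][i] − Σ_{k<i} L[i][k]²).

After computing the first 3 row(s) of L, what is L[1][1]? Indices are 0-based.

L[1][1] = 1

Step 1: L[0][0] = √(16) = 4.
  L[1][0] = (-12) / L[0][0] = -3.
Step 2: L[1][1] = √(1) = 1.
  L[2][0] = (12) / L[0][0] = 3.
  L[2][1] = (-3) / L[1][1] = -3.
Step 3: L[2][2] = √(4) = 2.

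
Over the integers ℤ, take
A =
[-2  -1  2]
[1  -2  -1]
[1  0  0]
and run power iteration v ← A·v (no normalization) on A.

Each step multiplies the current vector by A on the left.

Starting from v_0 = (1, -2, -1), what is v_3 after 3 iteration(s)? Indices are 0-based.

v_0 = (1, -2, -1).
v_1 = A·v_0 = (-2, 6, 1).
v_2 = A·v_1 = (0, -15, -2).
v_3 = A·v_2 = (11, 32, 0).

v_3 = (11, 32, 0)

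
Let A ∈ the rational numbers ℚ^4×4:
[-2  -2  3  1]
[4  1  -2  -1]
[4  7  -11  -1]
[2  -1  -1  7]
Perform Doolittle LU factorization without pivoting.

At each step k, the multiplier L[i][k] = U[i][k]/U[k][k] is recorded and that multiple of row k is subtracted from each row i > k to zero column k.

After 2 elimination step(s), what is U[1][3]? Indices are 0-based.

[col 0] pivot -2
  R1 -= -2*R0 → (0, -3, 4, 1)  (L[1][0] := -2)
  R2 -= -2*R0 → (0, 3, -5, 1)  (L[2][0] := -2)
  R3 -= -1*R0 → (0, -3, 2, 8)  (L[3][0] := -1)
[col 1] pivot -3
  R2 -= -1*R1 → (0, 0, -1, 2)  (L[2][1] := -1)
  R3 -= 1*R1 → (0, 0, -2, 7)  (L[3][1] := 1)

U[1][3] = 1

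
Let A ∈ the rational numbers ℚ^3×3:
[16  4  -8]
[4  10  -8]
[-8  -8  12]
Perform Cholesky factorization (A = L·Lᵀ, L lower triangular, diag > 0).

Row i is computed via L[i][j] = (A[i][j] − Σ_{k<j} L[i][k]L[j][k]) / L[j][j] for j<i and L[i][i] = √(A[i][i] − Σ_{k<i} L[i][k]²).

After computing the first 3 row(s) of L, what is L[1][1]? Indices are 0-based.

Step 1: L[0][0] = √(16) = 4.
  L[1][0] = (4) / L[0][0] = 1.
Step 2: L[1][1] = √(9) = 3.
  L[2][0] = (-8) / L[0][0] = -2.
  L[2][1] = (-6) / L[1][1] = -2.
Step 3: L[2][2] = √(4) = 2.

L[1][1] = 3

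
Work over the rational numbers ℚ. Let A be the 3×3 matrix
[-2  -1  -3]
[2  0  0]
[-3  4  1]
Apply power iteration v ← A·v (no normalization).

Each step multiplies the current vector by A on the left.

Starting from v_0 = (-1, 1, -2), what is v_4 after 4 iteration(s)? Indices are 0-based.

v_4 = (-509, 224, -439)

v_0 = (-1, 1, -2).
v_1 = A·v_0 = (7, -2, 5).
v_2 = A·v_1 = (-27, 14, -24).
v_3 = A·v_2 = (112, -54, 113).
v_4 = A·v_3 = (-509, 224, -439).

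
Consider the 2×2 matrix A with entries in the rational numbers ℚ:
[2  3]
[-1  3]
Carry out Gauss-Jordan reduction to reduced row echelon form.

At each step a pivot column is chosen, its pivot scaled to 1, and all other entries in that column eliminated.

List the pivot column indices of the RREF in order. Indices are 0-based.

pivot columns: 0, 1

pivot(0,0)=2: scale R0 → (1, 3/2)
  clear (1,0): R1 −= (-1)R0 → (0, 9/2)
pivot(1,1)=9/2: scale R1 → (0, 1)
  clear (0,1): R0 −= (3/2)R1 → (1, 0)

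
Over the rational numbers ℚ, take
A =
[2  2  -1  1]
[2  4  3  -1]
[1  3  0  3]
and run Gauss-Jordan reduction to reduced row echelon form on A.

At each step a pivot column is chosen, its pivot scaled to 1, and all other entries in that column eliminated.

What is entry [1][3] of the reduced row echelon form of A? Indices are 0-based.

step 1: normalize row 0 (÷2) = (1, 1, -1/2, 1/2)
  row 1: subtract 2×row0 = (0, 2, 4, -2)
  row 2: subtract 1×row0 = (0, 2, 1/2, 5/2)
step 2: normalize row 1 (÷2) = (0, 1, 2, -1)
  row 0: subtract 1×row1 = (1, 0, -5/2, 3/2)
  row 2: subtract 2×row1 = (0, 0, -7/2, 9/2)
step 3: normalize row 2 (÷-7/2) = (0, 0, 1, -9/7)
  row 0: subtract -5/2×row2 = (1, 0, 0, -12/7)
  row 1: subtract 2×row2 = (0, 1, 0, 11/7)

M[1][3] = 11/7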